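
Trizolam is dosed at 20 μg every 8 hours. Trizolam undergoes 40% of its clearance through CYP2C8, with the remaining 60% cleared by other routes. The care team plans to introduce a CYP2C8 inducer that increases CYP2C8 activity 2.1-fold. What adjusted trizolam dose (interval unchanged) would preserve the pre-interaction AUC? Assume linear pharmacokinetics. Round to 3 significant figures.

The CYP2C8 pathway (40% of clearance) rises to 2.1× activity: 0.4 × 2.1 = 0.84.
The remaining 60% of clearance is unaffected.
Relative clearance = 0.84 + 0.6 = 1.44.
Exposure is unchanged when dose changes in proportion to clearance. New dose = 20 μg × 1.44 = 28.8 μg.

28.8 μg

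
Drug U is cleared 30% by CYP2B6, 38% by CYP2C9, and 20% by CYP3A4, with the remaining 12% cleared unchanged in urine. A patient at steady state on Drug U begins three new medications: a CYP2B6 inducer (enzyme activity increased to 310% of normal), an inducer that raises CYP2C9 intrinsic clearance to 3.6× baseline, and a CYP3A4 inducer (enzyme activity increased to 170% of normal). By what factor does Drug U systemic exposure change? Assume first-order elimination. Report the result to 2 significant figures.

0.36

The CYP2B6 pathway (30% of clearance) rises to 3.1× activity: 0.3 × 3.1 = 0.93.
The CYP2C9 pathway (38% of clearance) is boosted to 3.6× activity: 0.38 × 3.6 = 1.368.
The CYP3A4 pathway (20% of clearance) is boosted to 1.7× activity: 0.2 × 1.7 = 0.34.
Non-CYP routes (12%) are unchanged.
Relative clearance = 0.93 + 1.368 + 0.34 + 0.12 = 2.758.
Because systemic exposure varies inversely with clearance, the combined effect is 1 / 2.758 = 0.36.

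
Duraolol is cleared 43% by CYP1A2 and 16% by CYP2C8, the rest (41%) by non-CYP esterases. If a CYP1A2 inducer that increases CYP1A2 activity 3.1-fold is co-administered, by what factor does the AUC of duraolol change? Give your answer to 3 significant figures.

0.525

CYP1A2: 0.43 × 3.1 = 1.333
CYP2C8: 0.16 (unchanged)
Other: 0.41 (unchanged)
New clearance relative to baseline: 1.333 + 0.16 + 0.41 = 1.903.
AUC is inversely proportional to clearance, so the fold-change is 1 / 1.903 = 0.525.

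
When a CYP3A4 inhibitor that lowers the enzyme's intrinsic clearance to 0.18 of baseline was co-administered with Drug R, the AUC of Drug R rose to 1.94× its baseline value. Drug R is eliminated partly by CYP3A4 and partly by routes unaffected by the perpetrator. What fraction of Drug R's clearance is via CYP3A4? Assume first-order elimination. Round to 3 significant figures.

0.591

Write x for the fraction cleared via CYP3A4. The observed AUC change means clearance fell to 1/1.94 = 0.5155 of baseline.
Setting x·0.18 + (1 − x) = 0.5155 and solving: x = (0.5155 − 1)/(0.18 − 1) = 0.591.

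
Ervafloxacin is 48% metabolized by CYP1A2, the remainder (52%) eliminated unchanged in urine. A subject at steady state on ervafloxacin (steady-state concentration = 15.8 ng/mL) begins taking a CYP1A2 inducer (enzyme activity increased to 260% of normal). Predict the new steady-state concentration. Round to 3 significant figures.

8.94 ng/mL

The CYP1A2 pathway (48% of clearance) increases to 2.6× activity: 0.48 × 2.6 = 1.248.
Non-CYP routes (52%) are unchanged.
Relative clearance = 1.248 + 0.52 = 1.768.
With dosing unchanged, steady-state concentration scales as 1/CL: 15.8 / 1.768 = 8.94 ng/mL.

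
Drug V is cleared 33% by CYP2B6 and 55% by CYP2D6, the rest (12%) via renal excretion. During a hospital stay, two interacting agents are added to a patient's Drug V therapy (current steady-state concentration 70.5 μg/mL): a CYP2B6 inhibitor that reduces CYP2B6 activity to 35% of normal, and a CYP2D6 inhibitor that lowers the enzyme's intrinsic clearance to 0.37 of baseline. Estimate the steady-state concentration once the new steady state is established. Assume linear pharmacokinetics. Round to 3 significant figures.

The CYP2B6 pathway (33% of clearance) drops to 0.35× activity: 0.33 × 0.35 = 0.1155.
The CYP2D6 pathway (55% of clearance) falls to 0.37× activity: 0.55 × 0.37 = 0.2035.
The remaining 12% of clearance is unaffected.
Relative clearance = 0.1155 + 0.2035 + 0.12 = 0.439.
Dividing the baseline by the relative clearance: 70.5 / 0.439 = 161 μg/mL.

161 μg/mL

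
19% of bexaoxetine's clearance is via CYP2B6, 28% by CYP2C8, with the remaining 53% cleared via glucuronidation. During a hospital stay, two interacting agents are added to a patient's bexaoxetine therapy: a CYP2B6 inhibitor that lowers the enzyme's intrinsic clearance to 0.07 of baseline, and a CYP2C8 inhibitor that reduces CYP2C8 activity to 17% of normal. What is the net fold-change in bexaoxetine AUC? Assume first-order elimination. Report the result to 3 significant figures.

The CYP2B6 pathway (19% of clearance) is reduced to 0.07× activity: 0.19 × 0.07 = 0.0133.
The CYP2C8 pathway (28% of clearance) falls to 0.17× activity: 0.28 × 0.17 = 0.0476.
The remaining 53% of clearance is unaffected.
CL_new/CL_old = 0.0133 + 0.0476 + 0.53 = 0.5909.
Net AUC ratio = 1 / 0.5909 = 1.69.

1.69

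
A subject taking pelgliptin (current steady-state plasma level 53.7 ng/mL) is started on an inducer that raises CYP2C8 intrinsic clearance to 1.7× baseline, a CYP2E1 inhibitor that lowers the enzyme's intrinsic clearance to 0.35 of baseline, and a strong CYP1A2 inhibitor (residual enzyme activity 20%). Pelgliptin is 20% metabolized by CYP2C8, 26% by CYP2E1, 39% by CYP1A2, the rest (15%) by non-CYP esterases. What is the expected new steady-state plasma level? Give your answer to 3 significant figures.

CYP2C8: 0.2 × 1.7 = 0.34
CYP2E1: 0.26 × 0.35 = 0.091
CYP1A2: 0.39 × 0.2 = 0.078
Other: 0.15 (unchanged)
Relative clearance = 0.34 + 0.091 + 0.078 + 0.15 = 0.659.
New steady-state plasma level = 53.7 / 0.659 = 81.5 ng/mL (concentration scales inversely with clearance).

81.5 ng/mL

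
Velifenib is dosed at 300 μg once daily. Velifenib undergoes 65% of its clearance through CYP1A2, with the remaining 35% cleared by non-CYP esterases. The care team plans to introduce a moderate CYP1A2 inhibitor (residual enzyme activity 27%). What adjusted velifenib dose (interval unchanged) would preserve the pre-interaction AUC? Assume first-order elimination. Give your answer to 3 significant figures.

The CYP1A2 pathway (65% of clearance) drops to 0.27× activity: 0.65 × 0.27 = 0.1755.
The remaining 35% of clearance is unaffected.
New clearance relative to baseline: 0.1755 + 0.35 = 0.5255.
Exposure is unchanged when dose changes in proportion to clearance. New dose = 300 μg × 0.5255 = 158 μg.

158 μg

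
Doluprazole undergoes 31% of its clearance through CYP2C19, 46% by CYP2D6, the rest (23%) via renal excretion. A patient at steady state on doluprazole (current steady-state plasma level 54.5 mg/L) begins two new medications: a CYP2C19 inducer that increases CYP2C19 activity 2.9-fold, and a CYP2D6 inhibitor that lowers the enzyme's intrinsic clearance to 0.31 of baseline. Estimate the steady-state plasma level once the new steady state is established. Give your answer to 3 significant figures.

The CYP2C19 pathway (31% of clearance) increases to 2.9× activity: 0.31 × 2.9 = 0.899.
The CYP2D6 pathway (46% of clearance) falls to 0.31× activity: 0.46 × 0.31 = 0.1426.
The remaining 23% of clearance is unaffected.
New clearance relative to baseline: 0.899 + 0.1426 + 0.23 = 1.2716.
New steady-state plasma level = 54.5 / 1.2716 = 42.9 mg/L (concentration scales inversely with clearance).

42.9 mg/L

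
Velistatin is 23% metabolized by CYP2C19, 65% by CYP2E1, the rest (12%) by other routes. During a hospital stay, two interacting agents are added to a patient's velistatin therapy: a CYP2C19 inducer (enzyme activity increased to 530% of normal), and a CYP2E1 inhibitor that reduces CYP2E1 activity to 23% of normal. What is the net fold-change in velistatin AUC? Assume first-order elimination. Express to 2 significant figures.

CYP2C19: 0.23 × 5.3 = 1.219
CYP2E1: 0.65 × 0.23 = 0.1495
Other: 0.12 (unchanged)
Relative clearance = 1.219 + 0.1495 + 0.12 = 1.4885.
AUC ∝ 1/CL: fold-change = 1 / 1.4885 = 0.67.

0.67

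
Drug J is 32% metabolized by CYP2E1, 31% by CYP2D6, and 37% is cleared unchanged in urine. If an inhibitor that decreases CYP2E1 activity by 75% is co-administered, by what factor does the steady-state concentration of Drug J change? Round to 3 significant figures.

The CYP2E1 pathway (32% of clearance) is reduced to 0.25× activity: 0.32 × 0.25 = 0.08.
CYP2D6 (31%) and the residual 37% are unaffected.
Relative clearance = 0.08 + 0.31 + 0.37 = 0.76.
Since steady-state concentration ∝ 1/CL, the ratio is 1 / 0.76 = 1.32.

1.32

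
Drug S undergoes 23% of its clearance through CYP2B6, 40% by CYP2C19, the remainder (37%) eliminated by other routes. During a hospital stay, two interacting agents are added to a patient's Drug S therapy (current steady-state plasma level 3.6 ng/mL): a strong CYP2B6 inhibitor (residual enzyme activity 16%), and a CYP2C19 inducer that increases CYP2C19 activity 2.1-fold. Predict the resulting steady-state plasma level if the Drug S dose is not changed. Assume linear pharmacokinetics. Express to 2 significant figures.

CYP2B6: 0.23 × 0.16 = 0.0368
CYP2C19: 0.4 × 2.1 = 0.84
Other: 0.37 (unchanged)
CL_new/CL_old = 0.0368 + 0.84 + 0.37 = 1.2468.
Steady-state plasma level ∝ 1/CL: new value = 3.6 / 1.2468 = 2.9 ng/mL.

2.9 ng/mL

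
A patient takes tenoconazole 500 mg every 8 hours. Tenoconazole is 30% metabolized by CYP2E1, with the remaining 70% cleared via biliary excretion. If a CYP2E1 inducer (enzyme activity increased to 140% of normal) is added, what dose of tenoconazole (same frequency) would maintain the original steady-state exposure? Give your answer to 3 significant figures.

560 mg

The CYP2E1 pathway (30% of clearance) is boosted to 1.4× activity: 0.3 × 1.4 = 0.42.
The remaining 70% of clearance is unaffected.
Relative clearance = 0.42 + 0.7 = 1.12.
To maintain the same steady-state level, dose must scale with clearance: new dose = 500 × 1.12 = 560 mg.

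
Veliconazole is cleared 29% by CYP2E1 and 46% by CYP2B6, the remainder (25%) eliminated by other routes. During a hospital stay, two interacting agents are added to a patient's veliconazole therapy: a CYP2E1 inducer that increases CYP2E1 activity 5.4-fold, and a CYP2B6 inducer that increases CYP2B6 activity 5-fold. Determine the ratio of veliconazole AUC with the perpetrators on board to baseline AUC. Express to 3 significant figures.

0.243

The CYP2E1 pathway (29% of clearance) rises to 5.4× activity: 0.29 × 5.4 = 1.566.
The CYP2B6 pathway (46% of clearance) rises to 5× activity: 0.46 × 5 = 2.3.
The remaining 25% of clearance is unaffected.
New clearance relative to baseline: 1.566 + 2.3 + 0.25 = 4.116.
Net AUC ratio = 1 / 4.116 = 0.243.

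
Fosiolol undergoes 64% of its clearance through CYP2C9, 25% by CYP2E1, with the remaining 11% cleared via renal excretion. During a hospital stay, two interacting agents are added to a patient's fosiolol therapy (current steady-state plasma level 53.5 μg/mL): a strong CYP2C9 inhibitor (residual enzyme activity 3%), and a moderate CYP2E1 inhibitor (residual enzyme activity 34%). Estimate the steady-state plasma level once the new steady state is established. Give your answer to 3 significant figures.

The CYP2C9 pathway (64% of clearance) falls to 0.03× activity: 0.64 × 0.03 = 0.0192.
The CYP2E1 pathway (25% of clearance) falls to 0.34× activity: 0.25 × 0.34 = 0.085.
Non-CYP routes (11%) are unchanged.
CL_new/CL_old = 0.0192 + 0.085 + 0.11 = 0.2142.
Dividing the baseline by the relative clearance: 53.5 / 0.2142 = 250 μg/mL.

250 μg/mL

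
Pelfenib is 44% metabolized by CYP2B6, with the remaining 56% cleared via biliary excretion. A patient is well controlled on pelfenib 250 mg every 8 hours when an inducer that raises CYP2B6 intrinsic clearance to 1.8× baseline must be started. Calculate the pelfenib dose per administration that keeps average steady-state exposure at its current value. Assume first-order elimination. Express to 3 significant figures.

338 mg

CYP2B6: 0.44 × 1.8 = 0.792
Other: 0.56 (unchanged)
CL_new/CL_old = 0.792 + 0.56 = 1.352.
To maintain the same steady-state level, dose must scale with clearance: new dose = 250 × 1.352 = 338 mg.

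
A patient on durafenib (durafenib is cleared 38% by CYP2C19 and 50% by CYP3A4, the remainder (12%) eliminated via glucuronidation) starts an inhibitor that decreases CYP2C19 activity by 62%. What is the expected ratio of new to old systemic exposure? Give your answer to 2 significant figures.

The CYP2C19 pathway (38% of clearance) drops to 0.38× activity: 0.38 × 0.38 = 0.1444.
CYP3A4 (50%) and the residual 12% are unaffected.
New clearance relative to baseline: 0.1444 + 0.5 + 0.12 = 0.7644.
Systemic exposure is inversely proportional to clearance, so the fold-change is 1 / 0.7644 = 1.3.

1.3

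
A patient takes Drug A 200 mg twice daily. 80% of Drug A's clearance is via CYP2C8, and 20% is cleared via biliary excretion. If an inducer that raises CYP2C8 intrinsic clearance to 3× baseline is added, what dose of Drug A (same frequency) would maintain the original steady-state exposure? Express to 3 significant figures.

520 mg

The CYP2C8 pathway (80% of clearance) increases to 3× activity: 0.8 × 3 = 2.4.
The remaining 20% of clearance is unaffected.
Relative clearance = 2.4 + 0.2 = 2.6.
Exposure is unchanged when dose changes in proportion to clearance. New dose = 200 mg × 2.6 = 520 mg.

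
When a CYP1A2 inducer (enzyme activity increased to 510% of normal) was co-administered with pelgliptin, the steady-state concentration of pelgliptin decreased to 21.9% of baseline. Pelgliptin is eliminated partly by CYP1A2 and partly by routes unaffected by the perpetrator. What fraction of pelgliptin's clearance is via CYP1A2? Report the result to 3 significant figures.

Let x = fm,CYP1A2. Because steady-state concentration ∝ 1/CL, relative clearance rose to 1/0.219 = 4.566.
Setting x·5.1 + (1 − x) = 4.566 and solving: x = (4.566 − 1)/(5.1 − 1) = 0.870.

0.870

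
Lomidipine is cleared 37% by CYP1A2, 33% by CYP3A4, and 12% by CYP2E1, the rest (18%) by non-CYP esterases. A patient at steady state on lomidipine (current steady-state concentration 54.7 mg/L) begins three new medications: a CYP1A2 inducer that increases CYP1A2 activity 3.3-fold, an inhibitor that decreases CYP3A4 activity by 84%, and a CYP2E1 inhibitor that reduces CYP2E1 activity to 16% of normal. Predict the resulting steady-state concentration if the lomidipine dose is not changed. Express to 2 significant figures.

CYP1A2: 0.37 × 3.3 = 1.221
CYP3A4: 0.33 × 0.16 = 0.0528
CYP2E1: 0.12 × 0.16 = 0.0192
Other: 0.18 (unchanged)
Relative clearance = 1.221 + 0.0528 + 0.0192 + 0.18 = 1.473.
Dividing the baseline by the relative clearance: 54.7 / 1.473 = 37 mg/L.

37 mg/L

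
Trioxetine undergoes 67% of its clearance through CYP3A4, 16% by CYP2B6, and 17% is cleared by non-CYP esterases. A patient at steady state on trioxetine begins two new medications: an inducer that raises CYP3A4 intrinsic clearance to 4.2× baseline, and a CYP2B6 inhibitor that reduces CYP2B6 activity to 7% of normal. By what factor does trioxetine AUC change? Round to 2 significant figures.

CYP3A4: 0.67 × 4.2 = 2.814
CYP2B6: 0.16 × 0.07 = 0.0112
Other: 0.17 (unchanged)
Relative clearance = 2.814 + 0.0112 + 0.17 = 2.9952.
Because AUC varies inversely with clearance, the combined effect is 1 / 2.9952 = 0.33.

0.33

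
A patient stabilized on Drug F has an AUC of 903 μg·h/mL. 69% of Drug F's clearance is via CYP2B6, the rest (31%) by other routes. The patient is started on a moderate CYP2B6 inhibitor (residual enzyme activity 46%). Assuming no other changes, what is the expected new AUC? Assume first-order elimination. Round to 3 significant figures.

1.44 × 10³ μg·h/mL

The CYP2B6 pathway (69% of clearance) is reduced to 0.46× activity: 0.69 × 0.46 = 0.3174.
The remaining 31% of clearance is unaffected.
CL_new/CL_old = 0.3174 + 0.31 = 0.6274.
AUC ∝ 1/CL, so new value = 903 / 0.6274 = 1.44 × 10³ μg·h/mL.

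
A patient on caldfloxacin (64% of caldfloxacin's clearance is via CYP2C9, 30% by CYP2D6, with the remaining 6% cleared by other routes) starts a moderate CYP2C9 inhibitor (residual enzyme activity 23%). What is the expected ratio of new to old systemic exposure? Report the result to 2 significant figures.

The CYP2C9 pathway (64% of clearance) is reduced to 0.23× activity: 0.64 × 0.23 = 0.1472.
CYP2D6 (30%) and the residual 6% are unaffected.
New clearance relative to baseline: 0.1472 + 0.3 + 0.06 = 0.5072.
Systemic exposure is inversely proportional to clearance, so the fold-change is 1 / 0.5072 = 2.0.

2.0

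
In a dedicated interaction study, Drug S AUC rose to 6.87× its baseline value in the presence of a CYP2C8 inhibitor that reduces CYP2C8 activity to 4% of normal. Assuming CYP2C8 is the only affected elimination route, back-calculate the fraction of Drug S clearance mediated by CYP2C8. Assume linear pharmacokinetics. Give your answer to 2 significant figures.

0.89

Write x for the fraction cleared via CYP2C8. The observed AUC change means clearance fell to 1/6.87 = 0.1456 of baseline.
Only the CYP2C8 route changed, so 0.1456 = x·0.04 + (1 − x), giving x = 0.89.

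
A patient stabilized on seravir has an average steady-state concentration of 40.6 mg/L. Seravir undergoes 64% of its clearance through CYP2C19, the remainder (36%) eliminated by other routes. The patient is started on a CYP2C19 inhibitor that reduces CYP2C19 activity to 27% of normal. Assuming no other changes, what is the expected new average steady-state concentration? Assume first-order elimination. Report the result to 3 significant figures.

CYP2C19: 0.64 × 0.27 = 0.1728
Other: 0.36 (unchanged)
CL_new/CL_old = 0.1728 + 0.36 = 0.5328.
With dosing unchanged, average steady-state concentration scales as 1/CL: 40.6 / 0.5328 = 76.2 mg/L.

76.2 mg/L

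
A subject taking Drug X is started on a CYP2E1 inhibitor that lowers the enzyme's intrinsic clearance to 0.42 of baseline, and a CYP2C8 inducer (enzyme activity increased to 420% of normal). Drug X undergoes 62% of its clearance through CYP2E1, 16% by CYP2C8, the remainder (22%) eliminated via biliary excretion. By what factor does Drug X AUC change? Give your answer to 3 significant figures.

CYP2E1: 0.62 × 0.42 = 0.2604
CYP2C8: 0.16 × 4.2 = 0.672
Other: 0.22 (unchanged)
Relative clearance = 0.2604 + 0.672 + 0.22 = 1.1524.
Net AUC ratio = 1 / 1.1524 = 0.868.

0.868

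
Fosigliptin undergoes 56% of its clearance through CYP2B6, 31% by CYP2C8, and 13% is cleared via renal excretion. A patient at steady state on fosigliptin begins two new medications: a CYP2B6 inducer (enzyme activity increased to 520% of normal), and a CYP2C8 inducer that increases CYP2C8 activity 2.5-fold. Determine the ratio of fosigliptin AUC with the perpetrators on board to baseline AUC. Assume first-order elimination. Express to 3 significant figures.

The CYP2B6 pathway (56% of clearance) rises to 5.2× activity: 0.56 × 5.2 = 2.912.
The CYP2C8 pathway (31% of clearance) is boosted to 2.5× activity: 0.31 × 2.5 = 0.775.
The remaining 13% of clearance is unaffected.
Relative clearance = 2.912 + 0.775 + 0.13 = 3.817.
Net AUC ratio = 1 / 3.817 = 0.262.

0.262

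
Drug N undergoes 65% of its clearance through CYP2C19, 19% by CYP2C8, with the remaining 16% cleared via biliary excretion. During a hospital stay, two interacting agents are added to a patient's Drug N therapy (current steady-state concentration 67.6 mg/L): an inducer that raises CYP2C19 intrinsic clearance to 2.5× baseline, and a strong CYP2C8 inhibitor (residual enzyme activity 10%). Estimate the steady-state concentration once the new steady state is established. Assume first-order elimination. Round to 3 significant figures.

The CYP2C19 pathway (65% of clearance) increases to 2.5× activity: 0.65 × 2.5 = 1.625.
The CYP2C8 pathway (19% of clearance) is reduced to 0.1× activity: 0.19 × 0.1 = 0.019.
The remaining 16% of clearance is unaffected.
New clearance relative to baseline: 1.625 + 0.019 + 0.16 = 1.804.
Steady-state concentration ∝ 1/CL: new value = 67.6 / 1.804 = 37.5 mg/L.

37.5 mg/L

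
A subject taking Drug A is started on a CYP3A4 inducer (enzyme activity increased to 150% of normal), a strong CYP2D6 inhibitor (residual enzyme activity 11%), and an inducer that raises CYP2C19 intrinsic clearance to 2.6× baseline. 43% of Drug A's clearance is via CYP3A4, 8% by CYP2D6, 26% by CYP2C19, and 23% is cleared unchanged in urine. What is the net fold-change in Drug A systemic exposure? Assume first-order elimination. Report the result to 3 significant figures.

0.641

The CYP3A4 pathway (43% of clearance) rises to 1.5× activity: 0.43 × 1.5 = 0.645.
The CYP2D6 pathway (8% of clearance) falls to 0.11× activity: 0.08 × 0.11 = 0.0088.
The CYP2C19 pathway (26% of clearance) is boosted to 2.6× activity: 0.26 × 2.6 = 0.676.
Non-CYP routes (23%) are unchanged.
Relative clearance = 0.645 + 0.0088 + 0.676 + 0.23 = 1.5598.
Because systemic exposure varies inversely with clearance, the combined effect is 1 / 1.5598 = 0.641.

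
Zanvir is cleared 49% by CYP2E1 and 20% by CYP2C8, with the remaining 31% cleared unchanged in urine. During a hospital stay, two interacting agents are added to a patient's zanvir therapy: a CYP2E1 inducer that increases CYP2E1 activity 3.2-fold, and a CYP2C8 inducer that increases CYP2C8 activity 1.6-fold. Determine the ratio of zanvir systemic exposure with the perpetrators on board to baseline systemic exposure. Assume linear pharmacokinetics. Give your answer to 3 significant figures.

CYP2E1: 0.49 × 3.2 = 1.568
CYP2C8: 0.2 × 1.6 = 0.32
Other: 0.31 (unchanged)
Relative clearance = 1.568 + 0.32 + 0.31 = 2.198.
Because systemic exposure varies inversely with clearance, the combined effect is 1 / 2.198 = 0.455.

0.455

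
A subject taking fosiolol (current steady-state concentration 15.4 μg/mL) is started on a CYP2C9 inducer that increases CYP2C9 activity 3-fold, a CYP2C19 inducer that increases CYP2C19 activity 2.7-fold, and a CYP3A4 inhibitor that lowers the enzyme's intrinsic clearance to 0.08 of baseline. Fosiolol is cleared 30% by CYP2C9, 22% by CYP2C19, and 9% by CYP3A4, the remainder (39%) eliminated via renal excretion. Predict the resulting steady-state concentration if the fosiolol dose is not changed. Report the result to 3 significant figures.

8.14 μg/mL

The CYP2C9 pathway (30% of clearance) rises to 3× activity: 0.3 × 3 = 0.9.
The CYP2C19 pathway (22% of clearance) rises to 2.7× activity: 0.22 × 2.7 = 0.594.
The CYP3A4 pathway (9% of clearance) is reduced to 0.08× activity: 0.09 × 0.08 = 0.0072.
Non-CYP routes (39%) are unchanged.
Relative clearance = 0.9 + 0.594 + 0.0072 + 0.39 = 1.8912.
Dividing the baseline by the relative clearance: 15.4 / 1.8912 = 8.14 μg/mL.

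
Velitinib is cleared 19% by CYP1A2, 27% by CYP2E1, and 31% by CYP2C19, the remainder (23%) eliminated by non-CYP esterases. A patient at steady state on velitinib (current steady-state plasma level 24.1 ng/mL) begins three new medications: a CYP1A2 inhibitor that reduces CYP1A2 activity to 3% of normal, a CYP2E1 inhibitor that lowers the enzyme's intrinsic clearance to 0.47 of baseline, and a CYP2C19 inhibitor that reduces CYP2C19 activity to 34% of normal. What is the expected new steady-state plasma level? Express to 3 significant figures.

51.5 ng/mL

The CYP1A2 pathway (19% of clearance) falls to 0.03× activity: 0.19 × 0.03 = 0.0057.
The CYP2E1 pathway (27% of clearance) is reduced to 0.47× activity: 0.27 × 0.47 = 0.1269.
The CYP2C19 pathway (31% of clearance) falls to 0.34× activity: 0.31 × 0.34 = 0.1054.
Non-CYP routes (23%) are unchanged.
CL_new/CL_old = 0.0057 + 0.1269 + 0.1054 + 0.23 = 0.468.
Steady-state plasma level ∝ 1/CL: new value = 24.1 / 0.468 = 51.5 ng/mL.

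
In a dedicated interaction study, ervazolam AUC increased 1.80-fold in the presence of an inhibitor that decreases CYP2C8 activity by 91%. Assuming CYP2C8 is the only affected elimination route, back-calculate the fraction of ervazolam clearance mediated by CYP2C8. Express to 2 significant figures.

0.49

Call the CYP2C8 fraction fm. After the interaction, CL_new/CL_old = fm × 0.09 + (1 − fm).
AUC ratio = 1 / (new CL fraction), so new CL fraction = 1 / 1.80 = 0.5556.
fm × 0.09 + 1 − fm = 0.5556  ⇒  fm × (0.09 − 1) = −0.4444  ⇒  fm = 0.49.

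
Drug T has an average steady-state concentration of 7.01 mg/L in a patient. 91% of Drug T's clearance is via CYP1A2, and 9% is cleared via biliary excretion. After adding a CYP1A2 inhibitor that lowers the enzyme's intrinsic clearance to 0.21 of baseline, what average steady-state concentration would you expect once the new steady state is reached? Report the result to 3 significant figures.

CYP1A2: 0.91 × 0.21 = 0.1911
Other: 0.09 (unchanged)
New clearance relative to baseline: 0.1911 + 0.09 = 0.2811.
With dosing unchanged, average steady-state concentration scales as 1/CL: 7.01 / 0.2811 = 24.9 mg/L.

24.9 mg/L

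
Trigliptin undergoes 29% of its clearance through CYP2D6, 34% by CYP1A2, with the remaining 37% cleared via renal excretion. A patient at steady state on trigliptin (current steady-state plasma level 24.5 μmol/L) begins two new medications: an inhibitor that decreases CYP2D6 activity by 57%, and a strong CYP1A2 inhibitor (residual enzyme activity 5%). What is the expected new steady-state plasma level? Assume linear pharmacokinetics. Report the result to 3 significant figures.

47.9 μmol/L

CYP2D6: 0.29 × 0.43 = 0.1247
CYP1A2: 0.34 × 0.05 = 0.017
Other: 0.37 (unchanged)
CL_new/CL_old = 0.1247 + 0.017 + 0.37 = 0.5117.
New steady-state plasma level = 24.5 / 0.5117 = 47.9 μmol/L (concentration scales inversely with clearance).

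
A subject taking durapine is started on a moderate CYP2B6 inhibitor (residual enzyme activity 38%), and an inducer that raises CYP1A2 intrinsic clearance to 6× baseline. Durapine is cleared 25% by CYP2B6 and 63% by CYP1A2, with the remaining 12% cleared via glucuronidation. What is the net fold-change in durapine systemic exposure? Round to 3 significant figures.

The CYP2B6 pathway (25% of clearance) falls to 0.38× activity: 0.25 × 0.38 = 0.095.
The CYP1A2 pathway (63% of clearance) is boosted to 6× activity: 0.63 × 6 = 3.78.
The remaining 12% of clearance is unaffected.
Relative clearance = 0.095 + 3.78 + 0.12 = 3.995.
Because systemic exposure varies inversely with clearance, the combined effect is 1 / 3.995 = 0.250.

0.250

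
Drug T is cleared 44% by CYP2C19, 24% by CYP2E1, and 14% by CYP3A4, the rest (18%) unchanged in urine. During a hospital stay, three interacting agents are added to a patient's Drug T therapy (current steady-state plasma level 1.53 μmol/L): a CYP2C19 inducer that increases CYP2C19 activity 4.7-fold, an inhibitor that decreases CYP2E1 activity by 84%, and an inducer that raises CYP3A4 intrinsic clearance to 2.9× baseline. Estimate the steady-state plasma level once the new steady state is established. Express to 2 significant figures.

0.57 μmol/L

The CYP2C19 pathway (44% of clearance) is boosted to 4.7× activity: 0.44 × 4.7 = 2.068.
The CYP2E1 pathway (24% of clearance) is reduced to 0.16× activity: 0.24 × 0.16 = 0.0384.
The CYP3A4 pathway (14% of clearance) increases to 2.9× activity: 0.14 × 2.9 = 0.406.
The remaining 18% of clearance is unaffected.
Relative clearance = 2.068 + 0.0384 + 0.406 + 0.18 = 2.6924.
Steady-state plasma level ∝ 1/CL: new value = 1.53 / 2.6924 = 0.57 μmol/L.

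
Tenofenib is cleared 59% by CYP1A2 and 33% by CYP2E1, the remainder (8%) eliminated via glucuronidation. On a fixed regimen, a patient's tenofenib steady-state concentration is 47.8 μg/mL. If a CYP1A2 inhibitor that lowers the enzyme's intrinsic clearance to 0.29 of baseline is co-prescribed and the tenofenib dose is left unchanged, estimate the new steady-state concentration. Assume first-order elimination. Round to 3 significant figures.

CYP1A2: 0.59 × 0.29 = 0.1711
CYP2E1: 0.33 (unchanged)
Other: 0.08 (unchanged)
Relative clearance = 0.1711 + 0.33 + 0.08 = 0.5811.
Steady-state concentration ∝ 1/CL, so new value = 47.8 / 0.5811 = 82.3 μg/mL.

82.3 μg/mL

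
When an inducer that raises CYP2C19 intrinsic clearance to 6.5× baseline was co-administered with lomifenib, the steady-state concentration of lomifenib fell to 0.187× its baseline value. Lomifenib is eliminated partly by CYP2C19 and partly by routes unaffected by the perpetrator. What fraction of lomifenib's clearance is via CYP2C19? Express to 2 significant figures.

0.79

Let x = fm,CYP2C19. Because steady-state concentration ∝ 1/CL, relative clearance rose to 1/0.187 = 5.348.
Only the CYP2C19 route changed, so 5.348 = x·6.5 + (1 − x), giving x = 0.79.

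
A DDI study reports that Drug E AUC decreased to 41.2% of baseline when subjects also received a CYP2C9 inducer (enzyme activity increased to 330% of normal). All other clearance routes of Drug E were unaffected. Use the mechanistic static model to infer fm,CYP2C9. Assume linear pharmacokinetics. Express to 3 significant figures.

CL'/CL = 1 / 0.412 = 2.427
3.3·fm + (1 − fm) = 2.427
fm = (2.427 − 1) / (3.3 − 1) = 0.621

0.621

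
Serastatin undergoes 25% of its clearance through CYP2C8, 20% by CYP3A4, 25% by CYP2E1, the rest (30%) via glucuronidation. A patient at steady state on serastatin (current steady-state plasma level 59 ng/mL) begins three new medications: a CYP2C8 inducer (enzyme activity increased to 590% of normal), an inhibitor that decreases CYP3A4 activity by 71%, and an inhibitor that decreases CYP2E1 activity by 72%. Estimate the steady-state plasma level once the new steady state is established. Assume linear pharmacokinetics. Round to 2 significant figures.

The CYP2C8 pathway (25% of clearance) is boosted to 5.9× activity: 0.25 × 5.9 = 1.475.
The CYP3A4 pathway (20% of clearance) is reduced to 0.29× activity: 0.2 × 0.29 = 0.058.
The CYP2E1 pathway (25% of clearance) is reduced to 0.28× activity: 0.25 × 0.28 = 0.07.
Non-CYP routes (30%) are unchanged.
Relative clearance = 1.475 + 0.058 + 0.07 + 0.3 = 1.903.
Steady-state plasma level ∝ 1/CL: new value = 59 / 1.903 = 31 ng/mL.

31 ng/mL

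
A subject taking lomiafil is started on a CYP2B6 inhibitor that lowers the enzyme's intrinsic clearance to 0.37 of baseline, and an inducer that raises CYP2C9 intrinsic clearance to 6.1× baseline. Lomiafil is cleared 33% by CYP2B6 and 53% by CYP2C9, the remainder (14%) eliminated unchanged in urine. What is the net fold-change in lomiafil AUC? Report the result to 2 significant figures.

The CYP2B6 pathway (33% of clearance) is reduced to 0.37× activity: 0.33 × 0.37 = 0.1221.
The CYP2C9 pathway (53% of clearance) is boosted to 6.1× activity: 0.53 × 6.1 = 3.233.
Non-CYP routes (14%) are unchanged.
CL_new/CL_old = 0.1221 + 3.233 + 0.14 = 3.4951.
Net AUC ratio = 1 / 3.4951 = 0.29.

0.29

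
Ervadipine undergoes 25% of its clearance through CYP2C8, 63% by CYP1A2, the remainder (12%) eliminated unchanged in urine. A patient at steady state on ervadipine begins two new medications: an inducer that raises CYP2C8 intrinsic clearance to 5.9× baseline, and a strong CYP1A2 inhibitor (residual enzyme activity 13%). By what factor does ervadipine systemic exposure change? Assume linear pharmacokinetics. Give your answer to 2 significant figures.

0.60

The CYP2C8 pathway (25% of clearance) rises to 5.9× activity: 0.25 × 5.9 = 1.475.
The CYP1A2 pathway (63% of clearance) drops to 0.13× activity: 0.63 × 0.13 = 0.0819.
Non-CYP routes (12%) are unchanged.
CL_new/CL_old = 1.475 + 0.0819 + 0.12 = 1.6769.
Because systemic exposure varies inversely with clearance, the combined effect is 1 / 1.6769 = 0.60.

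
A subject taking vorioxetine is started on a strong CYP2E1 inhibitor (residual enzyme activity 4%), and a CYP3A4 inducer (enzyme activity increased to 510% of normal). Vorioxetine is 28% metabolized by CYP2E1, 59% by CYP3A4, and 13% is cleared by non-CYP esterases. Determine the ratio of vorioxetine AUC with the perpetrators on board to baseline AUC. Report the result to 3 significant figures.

The CYP2E1 pathway (28% of clearance) is reduced to 0.04× activity: 0.28 × 0.04 = 0.0112.
The CYP3A4 pathway (59% of clearance) rises to 5.1× activity: 0.59 × 5.1 = 3.009.
The remaining 13% of clearance is unaffected.
Relative clearance = 0.0112 + 3.009 + 0.13 = 3.1502.
AUC ∝ 1/CL: fold-change = 1 / 3.1502 = 0.317.

0.317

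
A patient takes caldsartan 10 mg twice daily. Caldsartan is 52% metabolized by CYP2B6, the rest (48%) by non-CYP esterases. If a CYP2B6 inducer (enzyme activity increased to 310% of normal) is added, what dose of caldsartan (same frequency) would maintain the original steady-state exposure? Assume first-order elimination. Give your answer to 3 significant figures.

20.9 mg

The CYP2B6 pathway (52% of clearance) increases to 3.1× activity: 0.52 × 3.1 = 1.612.
Non-CYP routes (48%) are unchanged.
New clearance relative to baseline: 1.612 + 0.48 = 2.092.
Exposure is unchanged when dose changes in proportion to clearance. New dose = 10 mg × 2.092 = 20.9 mg.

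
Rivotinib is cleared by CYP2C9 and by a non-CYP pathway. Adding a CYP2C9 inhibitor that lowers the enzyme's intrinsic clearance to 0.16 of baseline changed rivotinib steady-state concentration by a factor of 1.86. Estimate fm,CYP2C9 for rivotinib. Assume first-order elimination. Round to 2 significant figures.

0.55

Call the CYP2C9 fraction fm. After the interaction, CL_new/CL_old = fm × 0.16 + (1 − fm).
Steady-state concentration ratio = 1 / (new CL fraction), so new CL fraction = 1 / 1.86 = 0.5376.
fm × 0.16 + 1 − fm = 0.5376  ⇒  fm × (0.16 − 1) = −0.4624  ⇒  fm = 0.55.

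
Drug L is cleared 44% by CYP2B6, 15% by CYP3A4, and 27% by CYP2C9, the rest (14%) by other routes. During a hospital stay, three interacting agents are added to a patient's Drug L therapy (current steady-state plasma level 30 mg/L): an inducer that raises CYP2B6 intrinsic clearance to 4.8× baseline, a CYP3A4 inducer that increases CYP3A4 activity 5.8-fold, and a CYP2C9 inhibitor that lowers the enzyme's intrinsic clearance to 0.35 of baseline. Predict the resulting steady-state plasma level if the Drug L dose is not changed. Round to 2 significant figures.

CYP2B6: 0.44 × 4.8 = 2.112
CYP3A4: 0.15 × 5.8 = 0.87
CYP2C9: 0.27 × 0.35 = 0.0945
Other: 0.14 (unchanged)
CL_new/CL_old = 2.112 + 0.87 + 0.0945 + 0.14 = 3.2165.
Steady-state plasma level ∝ 1/CL: new value = 30 / 3.2165 = 9.3 mg/L.

9.3 mg/L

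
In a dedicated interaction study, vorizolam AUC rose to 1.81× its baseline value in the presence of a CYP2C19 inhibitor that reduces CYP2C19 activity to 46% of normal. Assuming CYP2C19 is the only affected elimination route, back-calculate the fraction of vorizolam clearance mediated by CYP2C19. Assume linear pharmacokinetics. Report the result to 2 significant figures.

0.83

CL'/CL = 1 / 1.81 = 0.5525
0.46·fm + (1 − fm) = 0.5525
fm = (0.5525 − 1) / (0.46 − 1) = 0.83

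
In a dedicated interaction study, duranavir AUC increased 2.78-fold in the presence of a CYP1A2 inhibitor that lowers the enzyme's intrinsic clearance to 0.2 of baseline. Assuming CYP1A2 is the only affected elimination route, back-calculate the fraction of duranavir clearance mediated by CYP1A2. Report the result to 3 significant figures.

0.800

Let fm be the CYP1A2 fraction. New clearance relative to baseline = fm × 0.2 + (1 − fm).
AUC ratio = 1 / (new CL fraction), so new CL fraction = 1 / 2.78 = 0.3597.
fm × 0.2 + 1 − fm = 0.3597  ⇒  fm × (0.2 − 1) = −0.6403  ⇒  fm = 0.800.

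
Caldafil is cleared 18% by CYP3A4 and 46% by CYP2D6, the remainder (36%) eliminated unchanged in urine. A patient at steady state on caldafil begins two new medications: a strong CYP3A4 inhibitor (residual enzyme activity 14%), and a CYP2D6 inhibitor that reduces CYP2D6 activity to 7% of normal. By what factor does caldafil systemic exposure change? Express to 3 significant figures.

2.40

The CYP3A4 pathway (18% of clearance) is reduced to 0.14× activity: 0.18 × 0.14 = 0.0252.
The CYP2D6 pathway (46% of clearance) drops to 0.07× activity: 0.46 × 0.07 = 0.0322.
The remaining 36% of clearance is unaffected.
New clearance relative to baseline: 0.0252 + 0.0322 + 0.36 = 0.4174.
Because systemic exposure varies inversely with clearance, the combined effect is 1 / 0.4174 = 2.40.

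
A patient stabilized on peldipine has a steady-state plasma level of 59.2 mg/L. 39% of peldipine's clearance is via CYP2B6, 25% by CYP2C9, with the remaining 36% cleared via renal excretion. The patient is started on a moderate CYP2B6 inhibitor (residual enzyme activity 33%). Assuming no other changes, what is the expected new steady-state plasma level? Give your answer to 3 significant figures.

80.1 mg/L

CYP2B6: 0.39 × 0.33 = 0.1287
CYP2C9: 0.25 (unchanged)
Other: 0.36 (unchanged)
CL_new/CL_old = 0.1287 + 0.25 + 0.36 = 0.7387.
With dosing unchanged, steady-state plasma level scales as 1/CL: 59.2 / 0.7387 = 80.1 mg/L.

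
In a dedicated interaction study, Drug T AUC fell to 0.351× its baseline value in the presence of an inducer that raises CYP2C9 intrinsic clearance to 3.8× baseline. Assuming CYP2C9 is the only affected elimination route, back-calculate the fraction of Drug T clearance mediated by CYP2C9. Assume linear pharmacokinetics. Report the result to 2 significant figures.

0.66

CL'/CL = 1 / 0.351 = 2.849
3.8·fm + (1 − fm) = 2.849
fm = (2.849 − 1) / (3.8 − 1) = 0.66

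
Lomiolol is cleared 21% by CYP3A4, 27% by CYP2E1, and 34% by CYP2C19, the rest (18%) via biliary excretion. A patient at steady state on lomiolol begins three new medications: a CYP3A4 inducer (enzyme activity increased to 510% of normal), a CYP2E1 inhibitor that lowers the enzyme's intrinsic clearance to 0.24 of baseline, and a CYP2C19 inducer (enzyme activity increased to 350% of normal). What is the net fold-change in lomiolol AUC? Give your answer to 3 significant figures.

The CYP3A4 pathway (21% of clearance) rises to 5.1× activity: 0.21 × 5.1 = 1.071.
The CYP2E1 pathway (27% of clearance) drops to 0.24× activity: 0.27 × 0.24 = 0.0648.
The CYP2C19 pathway (34% of clearance) is boosted to 3.5× activity: 0.34 × 3.5 = 1.19.
Non-CYP routes (18%) are unchanged.
New clearance relative to baseline: 1.071 + 0.0648 + 1.19 + 0.18 = 2.5058.
Net AUC ratio = 1 / 2.5058 = 0.399.

0.399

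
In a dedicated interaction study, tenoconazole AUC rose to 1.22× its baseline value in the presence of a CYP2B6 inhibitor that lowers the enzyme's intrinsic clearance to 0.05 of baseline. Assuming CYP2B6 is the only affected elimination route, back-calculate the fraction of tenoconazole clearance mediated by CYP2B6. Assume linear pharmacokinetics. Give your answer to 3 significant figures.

CL'/CL = 1 / 1.22 = 0.8197
0.05·fm + (1 − fm) = 0.8197
fm = (0.8197 − 1) / (0.05 − 1) = 0.190

0.190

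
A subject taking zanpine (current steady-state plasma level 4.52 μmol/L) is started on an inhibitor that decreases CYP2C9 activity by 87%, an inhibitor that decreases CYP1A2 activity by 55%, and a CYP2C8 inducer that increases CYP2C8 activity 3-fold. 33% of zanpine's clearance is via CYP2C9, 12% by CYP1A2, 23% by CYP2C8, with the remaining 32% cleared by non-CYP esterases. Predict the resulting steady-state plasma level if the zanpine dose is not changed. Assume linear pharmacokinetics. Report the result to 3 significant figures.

4.08 μmol/L

The CYP2C9 pathway (33% of clearance) drops to 0.13× activity: 0.33 × 0.13 = 0.0429.
The CYP1A2 pathway (12% of clearance) drops to 0.45× activity: 0.12 × 0.45 = 0.054.
The CYP2C8 pathway (23% of clearance) is boosted to 3× activity: 0.23 × 3 = 0.69.
The remaining 32% of clearance is unaffected.
New clearance relative to baseline: 0.0429 + 0.054 + 0.69 + 0.32 = 1.1069.
Steady-state plasma level ∝ 1/CL: new value = 4.52 / 1.1069 = 4.08 μmol/L.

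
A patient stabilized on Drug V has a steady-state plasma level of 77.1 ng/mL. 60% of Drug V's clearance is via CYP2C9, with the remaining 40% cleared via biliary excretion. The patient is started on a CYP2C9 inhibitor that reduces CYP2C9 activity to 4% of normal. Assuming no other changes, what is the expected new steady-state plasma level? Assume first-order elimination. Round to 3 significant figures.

182 ng/mL

CYP2C9: 0.6 × 0.04 = 0.024
Other: 0.4 (unchanged)
Relative clearance = 0.024 + 0.4 = 0.424.
New steady-state plasma level = baseline ÷ relative clearance = 77.1 / 0.424 = 182 ng/mL.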